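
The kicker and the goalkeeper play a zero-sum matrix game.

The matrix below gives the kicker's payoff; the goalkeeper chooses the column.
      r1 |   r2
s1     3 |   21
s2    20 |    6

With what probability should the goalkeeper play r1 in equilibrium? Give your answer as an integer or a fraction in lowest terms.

15/32

Row minima are 3 and 6, so the kicker's maximin is 6; column maxima are 20 and 21, so the goalkeeper's minimax is 20. These differ, so the equilibrium is in mixed strategies.
Let the goalkeeper play r1 with probability q. The kicker is indifferent when 3q + 21(1−q) = 20q + 6(1−q), giving q = 15/32.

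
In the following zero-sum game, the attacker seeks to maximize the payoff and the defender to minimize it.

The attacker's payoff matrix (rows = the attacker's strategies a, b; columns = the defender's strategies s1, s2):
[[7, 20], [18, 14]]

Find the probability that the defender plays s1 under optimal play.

Row minima are 7 and 14, so the attacker's maximin is 14; column maxima are 18 and 20, so the defender's minimax is 18. These differ, so the equilibrium is in mixed strategies.
Let the defender play s1 with probability q. The attacker is indifferent when 7q + 20(1−q) = 18q + 14(1−q), giving q = 6/17.

6/17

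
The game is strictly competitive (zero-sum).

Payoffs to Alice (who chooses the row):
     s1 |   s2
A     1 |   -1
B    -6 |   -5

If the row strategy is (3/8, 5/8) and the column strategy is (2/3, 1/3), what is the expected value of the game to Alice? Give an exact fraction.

-41/12

Against (2/3, 1/3), each row's expected payoff is A: 1/3; B: -17/3.
Taking the (3/8, 5/8)-weighted average: (3/8)·(1/3) + (5/8)·(-17/3) = -41/12.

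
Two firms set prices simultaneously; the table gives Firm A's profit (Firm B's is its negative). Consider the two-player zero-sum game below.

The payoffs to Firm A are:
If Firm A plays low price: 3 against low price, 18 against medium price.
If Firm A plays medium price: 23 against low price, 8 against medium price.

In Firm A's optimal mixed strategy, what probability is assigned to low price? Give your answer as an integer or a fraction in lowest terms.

Row minima are 3 and 8, so Firm A's maximin is 8; column maxima are 23 and 18, so Firm B's minimax is 18. These differ, so the equilibrium is in mixed strategies.
Let Firm A play low price with probability p. Firm B is indifferent when 3p + 23(1−p) = 18p + 8(1−p), giving p = 1/2.

1/2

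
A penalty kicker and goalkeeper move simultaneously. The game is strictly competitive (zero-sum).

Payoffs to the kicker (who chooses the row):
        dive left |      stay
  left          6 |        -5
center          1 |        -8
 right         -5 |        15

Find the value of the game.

Row center is strictly dominated by row left, so the kicker never plays it.
The remaining 2×2 game on (left, right) × (dive left, stay) has no saddle point. Let the kicker play left with probability p; indifference gives 6p − 5(1−p) = −5p + 15(1−p), so p = 20/31.
Similarly the goalkeeper's optimal q on dive left is 20/31, and the value is 6·(20/31) + (-5)·(11/31) = 65/31.

65/31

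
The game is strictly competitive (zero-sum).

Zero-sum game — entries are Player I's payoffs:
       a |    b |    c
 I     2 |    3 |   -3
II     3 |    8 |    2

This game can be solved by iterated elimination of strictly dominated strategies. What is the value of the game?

Row I is strictly dominated by row II (3>2, 8>3, 2>-3); eliminate I.
Column a is strictly dominated by c for Player II (2<3); eliminate a.
Column b is strictly dominated by c for Player II (2<8); eliminate b.
Only (II, c) remains, with payoff 2.

2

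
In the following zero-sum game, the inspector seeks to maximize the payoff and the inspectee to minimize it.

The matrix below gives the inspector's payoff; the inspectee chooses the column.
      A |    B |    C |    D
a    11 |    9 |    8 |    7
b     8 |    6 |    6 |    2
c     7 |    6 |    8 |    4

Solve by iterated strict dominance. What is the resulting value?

7

Row b is strictly dominated by row a (11>8, 9>6, 8>6, 7>2); eliminate b.
Column B is strictly dominated by D for the inspectee (7<9, 4<6); eliminate B.
Column C is strictly dominated by D for the inspectee (7<8, 4<8); eliminate C.
Column A is strictly dominated by D for the inspectee (7<11, 4<7); eliminate A.
Row c is strictly dominated by row a (7>4); eliminate c.
Only (a, D) remains, with payoff 7.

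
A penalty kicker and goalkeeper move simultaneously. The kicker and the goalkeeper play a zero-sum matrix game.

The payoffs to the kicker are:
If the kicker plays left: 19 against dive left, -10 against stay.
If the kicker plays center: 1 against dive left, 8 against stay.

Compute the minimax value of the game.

9/2

Row minima are -10 and 1, so the kicker's maximin is 1; column maxima are 19 and 8, so the goalkeeper's minimax is 8. These differ, so the equilibrium is in mixed strategies.
Let the kicker play left with probability p. The goalkeeper is indifferent when 19p + (1−p) = −10p + 8(1−p), giving p = 7/36.
Let the goalkeeper play dive left with probability q. The kicker is indifferent when 19q − 10(1−q) = q + 8(1−q), giving q = 1/2.
The value is 19·(1/2) + (-10)·(1/2) = 9/2.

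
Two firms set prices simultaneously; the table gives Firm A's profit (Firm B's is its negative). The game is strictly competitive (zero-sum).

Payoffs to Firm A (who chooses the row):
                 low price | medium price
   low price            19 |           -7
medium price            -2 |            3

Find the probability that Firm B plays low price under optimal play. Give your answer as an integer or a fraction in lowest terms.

Row minima are -7 and -2, so Firm A's maximin is -2; column maxima are 19 and 3, so Firm B's minimax is 3. These differ, so the equilibrium is in mixed strategies.
Let Firm B play low price with probability q. Firm A is indifferent when 19q − 7(1−q) = −2q + 3(1−q), giving q = 10/31.

10/31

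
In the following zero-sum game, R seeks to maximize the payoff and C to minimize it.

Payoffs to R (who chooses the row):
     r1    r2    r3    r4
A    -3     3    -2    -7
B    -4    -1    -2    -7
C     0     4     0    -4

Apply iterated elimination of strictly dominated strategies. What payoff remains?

Row B is strictly dominated by row C (0>-4, 4>-1, 0>-2, -4>-7); eliminate B.
Column r3 is strictly dominated by r4 for C (-7<-2, -4<0); eliminate r3.
Row A is strictly dominated by row C (0>-3, 4>3, -4>-7); eliminate A.
Column r2 is strictly dominated by r1 for C (0<4); eliminate r2.
Column r1 is strictly dominated by r4 for C (-4<0); eliminate r1.
Only (C, r4) remains, with payoff -4.

-4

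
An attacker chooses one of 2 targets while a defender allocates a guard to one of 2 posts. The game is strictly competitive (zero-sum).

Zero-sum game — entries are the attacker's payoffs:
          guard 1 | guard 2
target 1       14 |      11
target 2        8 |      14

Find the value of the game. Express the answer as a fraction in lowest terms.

Row minima are 11 and 8, so the attacker's maximin is 11; column maxima are 14 and 14, so the defender's minimax is 14. These differ, so the equilibrium is in mixed strategies.
Let the attacker play target 1 with probability p. The defender is indifferent when 14p + 8(1−p) = 11p + 14(1−p), giving p = 2/3.
Let the defender play guard 1 with probability q. The attacker is indifferent when 14q + 11(1−q) = 8q + 14(1−q), giving q = 1/3.
The value is 14·(1/3) + (11)·(2/3) = 12.

12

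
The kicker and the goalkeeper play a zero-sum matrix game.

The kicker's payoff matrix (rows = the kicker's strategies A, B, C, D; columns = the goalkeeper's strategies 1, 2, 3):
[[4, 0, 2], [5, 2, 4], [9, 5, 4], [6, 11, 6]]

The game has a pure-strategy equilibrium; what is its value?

Row minima: 0, 2, 4, 6 → the kicker's maximin is 6.
Column maxima: 9, 11, 6 → the goalkeeper's minimax is 6.
They coincide at (D, 3), so the value is 6.

6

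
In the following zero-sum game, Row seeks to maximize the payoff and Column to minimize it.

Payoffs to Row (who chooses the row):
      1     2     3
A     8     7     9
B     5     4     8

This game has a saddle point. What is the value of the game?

Row minima: 7, 4 → Row's maximin is 7.
Column maxima: 8, 7, 9 → Column's minimax is 7.
They coincide at (A, 2), so the value is 7.

7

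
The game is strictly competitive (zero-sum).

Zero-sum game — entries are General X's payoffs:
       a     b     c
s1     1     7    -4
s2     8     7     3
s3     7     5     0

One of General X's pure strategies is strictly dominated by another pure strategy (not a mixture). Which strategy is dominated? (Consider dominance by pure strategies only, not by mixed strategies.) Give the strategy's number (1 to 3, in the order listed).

3

Compare s3 with s2: 8 > 7, 7 > 5, 3 > 0.
So s2 strictly dominates s3 for General X; s3 is strictly dominated.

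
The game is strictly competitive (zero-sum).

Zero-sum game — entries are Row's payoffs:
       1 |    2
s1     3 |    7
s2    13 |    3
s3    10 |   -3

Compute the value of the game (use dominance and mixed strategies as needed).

Row s3 is strictly dominated by row s2, so Row never plays it.
The remaining 2×2 game on (s1, s2) × (1, 2) has no saddle point. Let Row play s1 with probability p; indifference gives 3p + 13(1−p) = 7p + 3(1−p), so p = 5/7.
Similarly Column's optimal q on 1 is 2/7, and the value is 3·(2/7) + (7)·(5/7) = 41/7.

41/7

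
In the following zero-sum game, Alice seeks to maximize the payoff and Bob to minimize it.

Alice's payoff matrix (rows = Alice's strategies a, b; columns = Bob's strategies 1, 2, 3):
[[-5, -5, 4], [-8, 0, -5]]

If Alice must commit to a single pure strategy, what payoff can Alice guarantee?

-5

The worst-case payoff for each row is a: -5, b: -8.
The best of these is -5.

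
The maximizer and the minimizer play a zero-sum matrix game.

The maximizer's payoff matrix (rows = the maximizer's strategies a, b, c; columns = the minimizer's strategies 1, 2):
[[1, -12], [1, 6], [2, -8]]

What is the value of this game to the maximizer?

Row a is strictly dominated by row c, so the maximizer never plays it.
The remaining 2×2 game on (b, c) × (1, 2) has no saddle point. Let the maximizer play b with probability p; indifference gives p + 2(1−p) = 6p − 8(1−p), so p = 2/3.
Similarly the minimizer's optimal q on 1 is 14/15, and the value is 1·(14/15) + (6)·(1/15) = 4/3.

4/3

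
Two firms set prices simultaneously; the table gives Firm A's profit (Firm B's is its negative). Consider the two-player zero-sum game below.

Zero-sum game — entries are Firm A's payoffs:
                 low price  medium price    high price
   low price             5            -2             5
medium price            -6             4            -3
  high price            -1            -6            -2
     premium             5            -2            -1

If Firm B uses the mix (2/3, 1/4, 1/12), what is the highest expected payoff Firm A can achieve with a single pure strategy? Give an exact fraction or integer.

low price: (5)·(2/3) + (-2)·(1/4) + (5)·(1/12) = 13/4.
medium price: (-6)·(2/3) + (4)·(1/4) + (-3)·(1/12) = -13/4.
high price: (-1)·(2/3) + (-6)·(1/4) + (-2)·(1/12) = -7/3.
premium: (5)·(2/3) + (-2)·(1/4) + (-1)·(1/12) = 11/4.
The best pure response is low price with expected payoff 13/4.

13/4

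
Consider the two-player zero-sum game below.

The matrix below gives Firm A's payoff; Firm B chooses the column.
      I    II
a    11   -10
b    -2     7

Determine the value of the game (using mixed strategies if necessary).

Row minima are -10 and -2, so Firm A's maximin is -2; column maxima are 11 and 7, so Firm B's minimax is 7. These differ, so the equilibrium is in mixed strategies.
Let Firm A play a with probability p. Firm B is indifferent when 11p − 2(1−p) = −10p + 7(1−p), giving p = 3/10.
Let Firm B play I with probability q. Firm A is indifferent when 11q − 10(1−q) = −2q + 7(1−q), giving q = 17/30.
The value is 11·(17/30) + (-10)·(13/30) = 19/10.

19/10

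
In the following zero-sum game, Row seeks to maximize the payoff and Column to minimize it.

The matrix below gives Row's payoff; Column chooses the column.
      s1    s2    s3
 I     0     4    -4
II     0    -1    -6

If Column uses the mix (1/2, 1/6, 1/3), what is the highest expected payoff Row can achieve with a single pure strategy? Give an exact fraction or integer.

-2/3

I: (0)·(1/2) + (4)·(1/6) + (-4)·(1/3) = -2/3.
II: (0)·(1/2) + (-1)·(1/6) + (-6)·(1/3) = -13/6.
The best pure response is I with expected payoff -2/3.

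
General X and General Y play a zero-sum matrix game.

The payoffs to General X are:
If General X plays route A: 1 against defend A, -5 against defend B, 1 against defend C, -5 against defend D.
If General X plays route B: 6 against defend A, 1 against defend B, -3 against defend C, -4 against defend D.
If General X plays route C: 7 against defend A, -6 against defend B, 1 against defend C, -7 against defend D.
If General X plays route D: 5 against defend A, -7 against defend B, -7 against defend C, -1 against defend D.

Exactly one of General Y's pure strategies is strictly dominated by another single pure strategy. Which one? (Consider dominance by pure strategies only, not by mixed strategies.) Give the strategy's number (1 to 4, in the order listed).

General Y prefers columns that give General X less. Compare defend A with defend B: -5 < 1, 1 < 6, -6 < 7, -7 < 5.
So defend B strictly dominates defend A for General Y; defend A is strictly dominated.

1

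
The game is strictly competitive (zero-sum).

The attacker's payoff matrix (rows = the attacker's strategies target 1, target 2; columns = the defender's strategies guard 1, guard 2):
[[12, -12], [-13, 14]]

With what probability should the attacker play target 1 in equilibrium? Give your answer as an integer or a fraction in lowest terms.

Row minima are -12 and -13, so the attacker's maximin is -12; column maxima are 12 and 14, so the defender's minimax is 12. These differ, so the equilibrium is in mixed strategies.
Let the attacker play target 1 with probability p. The defender is indifferent when 12p − 13(1−p) = −12p + 14(1−p), giving p = 9/17.

9/17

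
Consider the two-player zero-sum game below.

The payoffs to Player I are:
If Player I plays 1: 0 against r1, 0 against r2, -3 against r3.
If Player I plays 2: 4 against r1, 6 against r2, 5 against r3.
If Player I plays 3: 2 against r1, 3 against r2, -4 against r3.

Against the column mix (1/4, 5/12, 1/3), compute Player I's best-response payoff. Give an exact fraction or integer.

31/6

1: (0)·(1/4) + (0)·(5/12) + (-3)·(1/3) = -1.
2: (4)·(1/4) + (6)·(5/12) + (5)·(1/3) = 31/6.
3: (2)·(1/4) + (3)·(5/12) + (-4)·(1/3) = 5/12.
The best pure response is 2 with expected payoff 31/6.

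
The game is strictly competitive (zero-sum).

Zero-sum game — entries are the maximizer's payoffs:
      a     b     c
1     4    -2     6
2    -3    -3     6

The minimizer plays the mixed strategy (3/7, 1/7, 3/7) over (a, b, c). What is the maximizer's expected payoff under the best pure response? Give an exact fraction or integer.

4

1: (4)·(3/7) + (-2)·(1/7) + (6)·(3/7) = 4.
2: (-3)·(3/7) + (-3)·(1/7) + (6)·(3/7) = 6/7.
The best pure response is 1 with expected payoff 4.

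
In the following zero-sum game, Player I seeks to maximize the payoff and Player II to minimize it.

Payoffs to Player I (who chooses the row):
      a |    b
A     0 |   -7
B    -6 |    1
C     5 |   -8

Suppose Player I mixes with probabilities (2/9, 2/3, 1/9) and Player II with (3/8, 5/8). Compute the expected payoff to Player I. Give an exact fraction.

-173/72

Against (3/8, 5/8), each row's expected payoff is A: -35/8; B: -13/8; C: -25/8.
Taking the (2/9, 2/3, 1/9)-weighted average: (2/9)·(-35/8) + (2/3)·(-13/8) + (1/9)·(-25/8) = -173/72.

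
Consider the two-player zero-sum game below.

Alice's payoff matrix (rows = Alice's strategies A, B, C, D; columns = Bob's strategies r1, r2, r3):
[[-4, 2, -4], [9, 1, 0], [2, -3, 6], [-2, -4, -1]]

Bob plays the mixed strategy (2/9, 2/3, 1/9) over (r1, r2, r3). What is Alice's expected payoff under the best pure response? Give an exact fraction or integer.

A: (-4)·(2/9) + (2)·(2/3) + (-4)·(1/9) = 0.
B: (9)·(2/9) + (1)·(2/3) + (0)·(1/9) = 8/3.
C: (2)·(2/9) + (-3)·(2/3) + (6)·(1/9) = -8/9.
D: (-2)·(2/9) + (-4)·(2/3) + (-1)·(1/9) = -29/9.
The best pure response is B with expected payoff 8/3.

8/3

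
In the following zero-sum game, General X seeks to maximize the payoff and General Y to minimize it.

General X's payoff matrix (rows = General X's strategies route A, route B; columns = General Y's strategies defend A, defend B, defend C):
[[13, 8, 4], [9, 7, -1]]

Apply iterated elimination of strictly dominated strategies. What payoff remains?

4

Row route B is strictly dominated by row route A (13>9, 8>7, 4>-1); eliminate route B.
Column defend A is strictly dominated by defend B for General Y (8<13); eliminate defend A.
Column defend B is strictly dominated by defend C for General Y (4<8); eliminate defend B.
Only (route A, defend C) remains, with payoff 4.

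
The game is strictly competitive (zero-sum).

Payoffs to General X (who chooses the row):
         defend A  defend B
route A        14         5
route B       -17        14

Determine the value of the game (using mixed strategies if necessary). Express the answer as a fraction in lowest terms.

281/40

Row minima are 5 and -17, so General X's maximin is 5; column maxima are 14 and 14, so General Y's minimax is 14. These differ, so the equilibrium is in mixed strategies.
Let General X play route A with probability p. General Y is indifferent when 14p − 17(1−p) = 5p + 14(1−p), giving p = 31/40.
Let General Y play defend A with probability q. General X is indifferent when 14q + 5(1−q) = −17q + 14(1−q), giving q = 9/40.
The value is 14·(9/40) + (5)·(31/40) = 281/40.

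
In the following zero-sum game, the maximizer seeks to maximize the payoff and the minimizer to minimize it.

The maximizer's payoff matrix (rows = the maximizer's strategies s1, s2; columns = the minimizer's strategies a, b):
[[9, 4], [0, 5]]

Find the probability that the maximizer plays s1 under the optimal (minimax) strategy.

Row minima are 4 and 0, so the maximizer's maximin is 4; column maxima are 9 and 5, so the minimizer's minimax is 5. These differ, so the equilibrium is in mixed strategies.
Let the maximizer play s1 with probability p. The minimizer is indifferent when 9p = 4p + 5(1−p), giving p = 1/2.

1/2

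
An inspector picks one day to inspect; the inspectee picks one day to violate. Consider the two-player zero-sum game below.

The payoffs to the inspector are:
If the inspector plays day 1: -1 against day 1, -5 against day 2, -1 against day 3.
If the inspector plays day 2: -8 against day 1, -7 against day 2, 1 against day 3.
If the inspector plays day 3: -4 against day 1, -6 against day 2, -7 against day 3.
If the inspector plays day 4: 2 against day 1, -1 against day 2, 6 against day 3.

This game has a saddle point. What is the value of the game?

Row minima: -5, -8, -7, -1 → the inspector's maximin is -1.
Column maxima: 2, -1, 6 → the inspectee's minimax is -1.
They coincide at (day 4, day 2), so the value is -1.

-1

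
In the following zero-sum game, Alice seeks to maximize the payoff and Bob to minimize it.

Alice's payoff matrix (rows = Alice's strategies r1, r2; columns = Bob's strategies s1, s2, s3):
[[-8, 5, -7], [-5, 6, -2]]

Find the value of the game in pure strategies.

Row minima: -8, -5 → Alice's maximin is -5.
Column maxima: -5, 6, -2 → Bob's minimax is -5.
They coincide at (r2, s1), so the value is -5.

-5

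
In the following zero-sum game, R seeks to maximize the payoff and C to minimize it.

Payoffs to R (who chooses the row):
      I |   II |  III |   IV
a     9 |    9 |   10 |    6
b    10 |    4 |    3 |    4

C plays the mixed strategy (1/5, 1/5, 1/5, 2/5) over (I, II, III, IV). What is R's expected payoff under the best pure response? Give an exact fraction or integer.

a: (9)·(1/5) + (9)·(1/5) + (10)·(1/5) + (6)·(2/5) = 8.
b: (10)·(1/5) + (4)·(1/5) + (3)·(1/5) + (4)·(2/5) = 5.
The best pure response is a with expected payoff 8.

8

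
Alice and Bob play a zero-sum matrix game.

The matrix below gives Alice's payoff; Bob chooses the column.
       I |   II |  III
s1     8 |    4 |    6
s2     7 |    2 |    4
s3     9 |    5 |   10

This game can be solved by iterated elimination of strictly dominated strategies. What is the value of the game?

Column I is strictly dominated by II for Bob (4<8, 2<7, 5<9); eliminate I.
Row s2 is strictly dominated by row s1 (4>2, 6>4); eliminate s2.
Row s1 is strictly dominated by row s3 (5>4, 10>6); eliminate s1.
Column III is strictly dominated by II for Bob (5<10); eliminate III.
Only (s3, II) remains, with payoff 5.

5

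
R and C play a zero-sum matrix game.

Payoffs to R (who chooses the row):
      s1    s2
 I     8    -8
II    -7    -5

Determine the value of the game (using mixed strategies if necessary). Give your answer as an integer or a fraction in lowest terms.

Row minima are -8 and -7, so R's maximin is -7; column maxima are 8 and -5, so C's minimax is -5. These differ, so the equilibrium is in mixed strategies.
Let R play I with probability p. C is indifferent when 8p − 7(1−p) = −8p − 5(1−p), giving p = 1/9.
Let C play s1 with probability q. R is indifferent when 8q − 8(1−q) = −7q − 5(1−q), giving q = 1/6.
The value is 8·(1/6) + (-8)·(5/6) = -16/3.

-16/3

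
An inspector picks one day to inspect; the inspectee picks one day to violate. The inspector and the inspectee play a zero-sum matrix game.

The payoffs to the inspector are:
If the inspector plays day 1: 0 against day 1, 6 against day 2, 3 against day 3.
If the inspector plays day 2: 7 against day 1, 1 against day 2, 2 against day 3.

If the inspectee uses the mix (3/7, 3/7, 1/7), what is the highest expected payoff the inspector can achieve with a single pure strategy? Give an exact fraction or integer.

day 1: (0)·(3/7) + (6)·(3/7) + (3)·(1/7) = 3.
day 2: (7)·(3/7) + (1)·(3/7) + (2)·(1/7) = 26/7.
The best pure response is day 2 with expected payoff 26/7.

26/7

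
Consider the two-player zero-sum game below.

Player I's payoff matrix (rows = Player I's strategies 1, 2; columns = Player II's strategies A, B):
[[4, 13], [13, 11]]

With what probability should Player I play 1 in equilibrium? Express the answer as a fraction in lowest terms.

Row minima are 4 and 11, so Player I's maximin is 11; column maxima are 13 and 13, so Player II's minimax is 13. These differ, so the equilibrium is in mixed strategies.
Let Player I play 1 with probability p. Player II is indifferent when 4p + 13(1−p) = 13p + 11(1−p), giving p = 2/11.

2/11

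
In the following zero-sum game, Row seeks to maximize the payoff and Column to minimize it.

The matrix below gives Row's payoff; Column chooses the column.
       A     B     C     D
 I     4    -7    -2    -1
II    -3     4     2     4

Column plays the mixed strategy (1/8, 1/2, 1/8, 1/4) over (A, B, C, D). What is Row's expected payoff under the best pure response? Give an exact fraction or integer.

23/8

I: (4)·(1/8) + (-7)·(1/2) + (-2)·(1/8) + (-1)·(1/4) = -7/2.
II: (-3)·(1/8) + (4)·(1/2) + (2)·(1/8) + (4)·(1/4) = 23/8.
The best pure response is II with expected payoff 23/8.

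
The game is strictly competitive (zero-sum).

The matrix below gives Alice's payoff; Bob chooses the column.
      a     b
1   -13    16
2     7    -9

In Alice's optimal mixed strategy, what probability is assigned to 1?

Row minima are -13 and -9, so Alice's maximin is -9; column maxima are 7 and 16, so Bob's minimax is 7. These differ, so the equilibrium is in mixed strategies.
Let Alice play 1 with probability p. Bob is indifferent when −13p + 7(1−p) = 16p − 9(1−p), giving p = 16/45.

16/45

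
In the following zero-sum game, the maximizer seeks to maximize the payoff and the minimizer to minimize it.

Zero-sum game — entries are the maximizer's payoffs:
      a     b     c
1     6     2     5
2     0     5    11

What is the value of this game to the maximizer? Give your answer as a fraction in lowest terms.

10/3

Column c is strictly dominated by b for the minimizer (it gives the maximizer more in every row).
The remaining 2×2 game on (1, 2) × (a, b) has no saddle point. Let the maximizer play 1 with probability p; indifference gives 6p = 2p + 5(1−p), so p = 5/9.
Similarly the minimizer's optimal q on a is 1/3, and the value is 6·(1/3) + (2)·(2/3) = 10/3.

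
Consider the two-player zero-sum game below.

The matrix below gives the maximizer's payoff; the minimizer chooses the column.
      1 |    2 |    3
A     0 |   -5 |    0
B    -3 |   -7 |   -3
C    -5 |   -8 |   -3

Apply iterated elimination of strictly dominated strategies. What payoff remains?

Row B is strictly dominated by row A (0>-3, -5>-7, 0>-3); eliminate B.
Column 1 is strictly dominated by 2 for the minimizer (-5<0, -8<-5); eliminate 1.
Row C is strictly dominated by row A (-5>-8, 0>-3); eliminate C.
Column 3 is strictly dominated by 2 for the minimizer (-5<0); eliminate 3.
Only (A, 2) remains, with payoff -5.

-5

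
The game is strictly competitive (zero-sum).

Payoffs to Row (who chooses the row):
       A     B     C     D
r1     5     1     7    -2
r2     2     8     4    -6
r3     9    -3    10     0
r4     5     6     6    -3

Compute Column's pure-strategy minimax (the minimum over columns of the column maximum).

The worst case (largest entry) in each column is A: 9, B: 8, C: 10, D: 0.
The best (smallest) of these is 0.

0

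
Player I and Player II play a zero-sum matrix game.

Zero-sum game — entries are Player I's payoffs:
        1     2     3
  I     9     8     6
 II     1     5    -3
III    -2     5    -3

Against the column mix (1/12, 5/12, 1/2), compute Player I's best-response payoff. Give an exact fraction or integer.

85/12

I: (9)·(1/12) + (8)·(5/12) + (6)·(1/2) = 85/12.
II: (1)·(1/12) + (5)·(5/12) + (-3)·(1/2) = 2/3.
III: (-2)·(1/12) + (5)·(5/12) + (-3)·(1/2) = 5/12.
The best pure response is I with expected payoff 85/12.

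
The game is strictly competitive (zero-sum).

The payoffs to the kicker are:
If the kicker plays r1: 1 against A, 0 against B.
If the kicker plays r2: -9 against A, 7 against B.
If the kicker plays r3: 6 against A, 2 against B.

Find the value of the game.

Row r1 is strictly dominated by row r3, so the kicker never plays it.
The remaining 2×2 game on (r2, r3) × (A, B) has no saddle point. Let the kicker play r2 with probability p; indifference gives −9p + 6(1−p) = 7p + 2(1−p), so p = 1/5.
Similarly the goalkeeper's optimal q on A is 1/4, and the value is -9·(1/4) + (7)·(3/4) = 3.

3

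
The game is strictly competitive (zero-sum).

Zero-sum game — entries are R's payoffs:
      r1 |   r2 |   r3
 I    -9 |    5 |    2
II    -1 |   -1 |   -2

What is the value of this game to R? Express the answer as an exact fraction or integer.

Column r2 is strictly dominated by r3 for C (it gives R more in every row).
The remaining 2×2 game on (I, II) × (r1, r3) has no saddle point. Let R play I with probability p; indifference gives −9p − (1−p) = 2p − 2(1−p), so p = 1/12.
Similarly C's optimal q on r1 is 1/3, and the value is -9·(1/3) + (2)·(2/3) = -5/3.

-5/3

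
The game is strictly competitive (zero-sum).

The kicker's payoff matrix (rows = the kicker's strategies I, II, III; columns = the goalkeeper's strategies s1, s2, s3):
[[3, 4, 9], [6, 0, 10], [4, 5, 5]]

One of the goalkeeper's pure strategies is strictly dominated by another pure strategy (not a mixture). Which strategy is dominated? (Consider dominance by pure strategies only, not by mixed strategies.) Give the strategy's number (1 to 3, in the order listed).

The goalkeeper prefers columns that give the kicker less. Compare s3 with s1: 3 < 9, 6 < 10, 4 < 5.
So s1 strictly dominates s3 for the goalkeeper; s3 is strictly dominated.

3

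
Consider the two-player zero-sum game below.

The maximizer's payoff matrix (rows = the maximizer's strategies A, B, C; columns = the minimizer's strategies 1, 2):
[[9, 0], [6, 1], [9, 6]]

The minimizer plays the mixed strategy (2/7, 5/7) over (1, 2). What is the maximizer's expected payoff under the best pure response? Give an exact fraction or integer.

A: (9)·(2/7) + (0)·(5/7) = 18/7.
B: (6)·(2/7) + (1)·(5/7) = 17/7.
C: (9)·(2/7) + (6)·(5/7) = 48/7.
The best pure response is C with expected payoff 48/7.

48/7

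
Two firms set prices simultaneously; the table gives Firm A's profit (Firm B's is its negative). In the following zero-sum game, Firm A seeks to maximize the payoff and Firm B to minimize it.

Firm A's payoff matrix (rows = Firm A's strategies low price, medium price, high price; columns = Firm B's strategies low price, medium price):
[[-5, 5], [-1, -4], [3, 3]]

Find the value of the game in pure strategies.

Row minima: -5, -4, 3 → Firm A's maximin is 3.
Column maxima: 3, 5 → Firm B's minimax is 3.
They coincide at (high price, low price), so the value is 3.

3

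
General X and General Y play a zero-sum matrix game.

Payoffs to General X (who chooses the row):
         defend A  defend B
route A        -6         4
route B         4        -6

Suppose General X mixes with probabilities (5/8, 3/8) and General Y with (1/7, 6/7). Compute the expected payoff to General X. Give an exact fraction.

Against (1/7, 6/7), each row's expected payoff is route A: 18/7; route B: -32/7.
Taking the (5/8, 3/8)-weighted average: (5/8)·(18/7) + (3/8)·(-32/7) = -3/28.

-3/28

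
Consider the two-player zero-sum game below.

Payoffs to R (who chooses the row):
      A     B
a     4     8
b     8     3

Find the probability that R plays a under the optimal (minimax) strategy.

Row minima are 4 and 3, so R's maximin is 4; column maxima are 8 and 8, so C's minimax is 8. These differ, so the equilibrium is in mixed strategies.
Let R play a with probability p. C is indifferent when 4p + 8(1−p) = 8p + 3(1−p), giving p = 5/9.

5/9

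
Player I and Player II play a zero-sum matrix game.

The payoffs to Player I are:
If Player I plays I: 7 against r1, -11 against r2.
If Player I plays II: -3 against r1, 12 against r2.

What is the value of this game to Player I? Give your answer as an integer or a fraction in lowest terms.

17/11

Row minima are -11 and -3, so Player I's maximin is -3; column maxima are 7 and 12, so Player II's minimax is 7. These differ, so the equilibrium is in mixed strategies.
Let Player I play I with probability p. Player II is indifferent when 7p − 3(1−p) = −11p + 12(1−p), giving p = 5/11.
Let Player II play r1 with probability q. Player I is indifferent when 7q − 11(1−q) = −3q + 12(1−q), giving q = 23/33.
The value is 7·(23/33) + (-11)·(10/33) = 17/11.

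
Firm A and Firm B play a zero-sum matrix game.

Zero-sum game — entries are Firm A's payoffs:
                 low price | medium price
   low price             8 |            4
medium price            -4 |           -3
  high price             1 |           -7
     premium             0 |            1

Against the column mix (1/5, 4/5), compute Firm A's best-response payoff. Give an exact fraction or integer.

24/5

low price: (8)·(1/5) + (4)·(4/5) = 24/5.
medium price: (-4)·(1/5) + (-3)·(4/5) = -16/5.
high price: (1)·(1/5) + (-7)·(4/5) = -27/5.
premium: (0)·(1/5) + (1)·(4/5) = 4/5.
The best pure response is low price with expected payoff 24/5.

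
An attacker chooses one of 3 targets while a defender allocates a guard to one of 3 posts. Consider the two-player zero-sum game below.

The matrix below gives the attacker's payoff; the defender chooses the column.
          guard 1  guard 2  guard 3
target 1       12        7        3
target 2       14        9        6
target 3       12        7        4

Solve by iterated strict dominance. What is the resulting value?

6

Column guard 2 is strictly dominated by guard 3 for the defender (3<7, 6<9, 4<7); eliminate guard 2.
Column guard 1 is strictly dominated by guard 3 for the defender (3<12, 6<14, 4<12); eliminate guard 1.
Row target 1 is strictly dominated by row target 2 (6>3); eliminate target 1.
Row target 3 is strictly dominated by row target 2 (6>4); eliminate target 3.
Only (target 2, guard 3) remains, with payoff 6.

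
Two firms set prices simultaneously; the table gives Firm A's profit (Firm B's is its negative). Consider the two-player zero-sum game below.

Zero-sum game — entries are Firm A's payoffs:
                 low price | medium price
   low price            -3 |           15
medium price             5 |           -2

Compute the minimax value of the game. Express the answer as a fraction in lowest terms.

Row minima are -3 and -2, so Firm A's maximin is -2; column maxima are 5 and 15, so Firm B's minimax is 5. These differ, so the equilibrium is in mixed strategies.
Let Firm A play low price with probability p. Firm B is indifferent when −3p + 5(1−p) = 15p − 2(1−p), giving p = 7/25.
Let Firm B play low price with probability q. Firm A is indifferent when −3q + 15(1−q) = 5q − 2(1−q), giving q = 17/25.
The value is -3·(17/25) + (15)·(8/25) = 69/25.

69/25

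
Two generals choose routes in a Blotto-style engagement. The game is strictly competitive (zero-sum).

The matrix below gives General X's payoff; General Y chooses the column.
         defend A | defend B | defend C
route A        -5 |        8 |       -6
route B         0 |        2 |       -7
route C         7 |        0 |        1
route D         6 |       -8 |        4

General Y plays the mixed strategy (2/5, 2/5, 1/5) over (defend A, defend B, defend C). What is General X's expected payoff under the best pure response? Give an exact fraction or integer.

3

route A: (-5)·(2/5) + (8)·(2/5) + (-6)·(1/5) = 0.
route B: (0)·(2/5) + (2)·(2/5) + (-7)·(1/5) = -3/5.
route C: (7)·(2/5) + (0)·(2/5) + (1)·(1/5) = 3.
route D: (6)·(2/5) + (-8)·(2/5) + (4)·(1/5) = 0.
The best pure response is route C with expected payoff 3.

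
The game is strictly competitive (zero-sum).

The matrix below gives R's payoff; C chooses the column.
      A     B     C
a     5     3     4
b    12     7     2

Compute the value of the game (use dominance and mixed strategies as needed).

11/3

Column A is strictly dominated by B for C (it gives R more in every row).
The remaining 2×2 game on (a, b) × (B, C) has no saddle point. Let R play a with probability p; indifference gives 3p + 7(1−p) = 4p + 2(1−p), so p = 5/6.
Similarly C's optimal q on B is 1/3, and the value is 3·(1/3) + (4)·(2/3) = 11/3.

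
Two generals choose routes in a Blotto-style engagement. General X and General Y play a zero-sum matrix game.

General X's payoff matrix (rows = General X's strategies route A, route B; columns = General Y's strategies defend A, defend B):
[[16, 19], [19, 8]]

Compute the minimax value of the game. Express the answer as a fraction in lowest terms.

Row minima are 16 and 8, so General X's maximin is 16; column maxima are 19 and 19, so General Y's minimax is 19. These differ, so the equilibrium is in mixed strategies.
Let General X play route A with probability p. General Y is indifferent when 16p + 19(1−p) = 19p + 8(1−p), giving p = 11/14.
Let General Y play defend A with probability q. General X is indifferent when 16q + 19(1−q) = 19q + 8(1−q), giving q = 11/14.
The value is 16·(11/14) + (19)·(3/14) = 233/14.

233/14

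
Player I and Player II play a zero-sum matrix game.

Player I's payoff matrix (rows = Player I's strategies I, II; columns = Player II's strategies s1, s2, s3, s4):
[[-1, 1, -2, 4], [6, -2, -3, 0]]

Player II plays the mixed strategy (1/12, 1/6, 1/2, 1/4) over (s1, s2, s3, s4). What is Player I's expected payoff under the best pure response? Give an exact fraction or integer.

1/12

I: (-1)·(1/12) + (1)·(1/6) + (-2)·(1/2) + (4)·(1/4) = 1/12.
II: (6)·(1/12) + (-2)·(1/6) + (-3)·(1/2) + (0)·(1/4) = -4/3.
The best pure response is I with expected payoff 1/12.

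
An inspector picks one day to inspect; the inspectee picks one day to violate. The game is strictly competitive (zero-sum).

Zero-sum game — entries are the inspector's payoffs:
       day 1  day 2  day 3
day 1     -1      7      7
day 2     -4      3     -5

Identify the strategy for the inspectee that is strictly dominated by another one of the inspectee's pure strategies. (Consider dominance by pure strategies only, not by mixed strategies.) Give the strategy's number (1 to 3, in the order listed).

The inspectee prefers columns that give the inspector less. Compare day 2 with day 1: -1 < 7, -4 < 3.
So day 1 strictly dominates day 2 for the inspectee; day 2 is strictly dominated.

2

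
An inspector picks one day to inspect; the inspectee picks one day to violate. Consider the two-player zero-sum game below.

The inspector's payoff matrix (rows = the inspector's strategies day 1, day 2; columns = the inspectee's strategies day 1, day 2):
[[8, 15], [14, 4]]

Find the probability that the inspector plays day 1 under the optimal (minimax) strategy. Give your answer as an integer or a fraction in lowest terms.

10/17

Row minima are 8 and 4, so the inspector's maximin is 8; column maxima are 14 and 15, so the inspectee's minimax is 14. These differ, so the equilibrium is in mixed strategies.
Let the inspector play day 1 with probability p. The inspectee is indifferent when 8p + 14(1−p) = 15p + 4(1−p), giving p = 10/17.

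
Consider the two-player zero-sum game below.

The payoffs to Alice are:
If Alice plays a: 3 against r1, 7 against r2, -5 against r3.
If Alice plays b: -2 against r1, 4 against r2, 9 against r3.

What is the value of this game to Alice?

Column r2 is strictly dominated by r1 for Bob (it gives Alice more in every row).
The remaining 2×2 game on (a, b) × (r1, r3) has no saddle point. Let Alice play a with probability p; indifference gives 3p − 2(1−p) = −5p + 9(1−p), so p = 11/19.
Similarly Bob's optimal q on r1 is 14/19, and the value is 3·(14/19) + (-5)·(5/19) = 17/19.

17/19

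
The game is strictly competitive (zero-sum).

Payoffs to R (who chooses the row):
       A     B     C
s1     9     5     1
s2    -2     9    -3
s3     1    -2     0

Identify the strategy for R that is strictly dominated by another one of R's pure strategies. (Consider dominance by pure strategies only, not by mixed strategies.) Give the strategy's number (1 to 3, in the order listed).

3

Compare s3 with s1: 9 > 1, 5 > -2, 1 > 0.
So s1 strictly dominates s3 for R; s3 is strictly dominated.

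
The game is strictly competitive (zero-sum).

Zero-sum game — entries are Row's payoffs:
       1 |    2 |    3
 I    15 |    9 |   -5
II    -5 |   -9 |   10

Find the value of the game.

Column 1 is strictly dominated by 2 for Column (it gives Row more in every row).
The remaining 2×2 game on (I, II) × (2, 3) has no saddle point. Let Row play I with probability p; indifference gives 9p − 9(1−p) = −5p + 10(1−p), so p = 19/33.
Similarly Column's optimal q on 2 is 5/11, and the value is 9·(5/11) + (-5)·(6/11) = 15/11.

15/11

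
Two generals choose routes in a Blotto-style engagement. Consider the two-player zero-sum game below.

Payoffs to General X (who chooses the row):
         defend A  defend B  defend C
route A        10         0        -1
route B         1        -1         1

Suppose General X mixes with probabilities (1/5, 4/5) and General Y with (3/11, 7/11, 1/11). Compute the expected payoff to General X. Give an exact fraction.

Against (3/11, 7/11, 1/11), each row's expected payoff is route A: 29/11; route B: -3/11.
Taking the (1/5, 4/5)-weighted average: (1/5)·(29/11) + (4/5)·(-3/11) = 17/55.

17/55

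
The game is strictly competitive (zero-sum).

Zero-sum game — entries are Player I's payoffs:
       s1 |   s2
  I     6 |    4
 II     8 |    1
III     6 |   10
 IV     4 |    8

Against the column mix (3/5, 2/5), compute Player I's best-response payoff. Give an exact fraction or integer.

38/5

I: (6)·(3/5) + (4)·(2/5) = 26/5.
II: (8)·(3/5) + (1)·(2/5) = 26/5.
III: (6)·(3/5) + (10)·(2/5) = 38/5.
IV: (4)·(3/5) + (8)·(2/5) = 28/5.
The best pure response is III with expected payoff 38/5.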